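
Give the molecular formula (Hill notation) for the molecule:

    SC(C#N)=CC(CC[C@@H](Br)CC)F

Heavy atoms from the SMILES: 1 Br, 9 C, 1 F, 1 N, 1 S.
Implicit hydrogens by atom environment:
  3 × C: 2 H each → 6
  3 × C: 1 H each → 3
  2 × C: no H
  1 × Br: no H
  1 × C: 3 H
  1 × F: no H
  1 × N: no H
  1 × S: 1 H
  Total hydrogens = 13.
Molecular formula: C9H13BrFNS

C9H13BrFNS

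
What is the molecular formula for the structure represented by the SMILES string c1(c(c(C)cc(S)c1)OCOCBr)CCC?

Heavy atoms from the SMILES: 1 Br, 12 C, 2 O, 1 S.
Implicit hydrogens by atom environment:
  4 × C: 2 H each → 8
  4 × C (aromatic): no H
  2 × C: 3 H each → 6
  2 × C (aromatic): 1 H each → 2
  2 × O: no H
  1 × Br: no H
  1 × S: 1 H
  Total hydrogens = 17.
Molecular formula: C12H17BrO2S

C12H17BrO2S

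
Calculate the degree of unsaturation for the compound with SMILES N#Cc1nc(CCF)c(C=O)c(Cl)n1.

7

Molecular formula from the SMILES: C8H5ClFN3O.
DoU = (2C + 2 + N − H − X)/2 = (2·8 + 2 + 3 − 5 − 2)/2 = 14/2 = 7.
(Structurally: 1 ring(s) + 6 π bond(s) = 7.)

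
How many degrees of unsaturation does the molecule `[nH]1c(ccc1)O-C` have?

Molecular formula from the SMILES: C5H7NO.
DoU = (2C + 2 + N − H − X)/2 = (2·5 + 2 + 1 − 7 − 0)/2 = 6/2 = 3.
(Structurally: 1 ring(s) + 2 π bond(s) = 3.)

3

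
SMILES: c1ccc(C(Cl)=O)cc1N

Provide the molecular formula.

C7H6ClNO

Heavy atoms from the SMILES: 7 C, 1 Cl, 1 N, 1 O.
Implicit hydrogens by atom environment:
  4 × C (aromatic): 1 H each → 4
  2 × C (aromatic): no H
  1 × C: no H
  1 × Cl: no H
  1 × N: 2 H
  1 × O: no H
  Total hydrogens = 6.
Molecular formula: C7H6ClNO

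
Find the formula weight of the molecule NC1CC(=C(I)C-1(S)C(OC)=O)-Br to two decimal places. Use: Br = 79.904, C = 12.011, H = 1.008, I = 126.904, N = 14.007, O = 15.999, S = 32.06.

Molecular formula: C7H9BrINO2S.
M = 1×79.904 + 7×12.011 + 9×1.008 + 1×126.904 + 1×14.007 + 2×15.999 + 1×32.06 = 378.02 g/mol.

378.02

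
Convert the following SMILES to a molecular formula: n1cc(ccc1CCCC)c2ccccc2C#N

C16H16N2

Heavy atoms from the SMILES: 16 C, 2 N.
Implicit hydrogens by atom environment:
  7 × C (aromatic): 1 H each → 7
  4 × C (aromatic): no H
  3 × C: 2 H each → 6
  1 × C: 3 H
  1 × C: no H
  1 × N (aromatic): no H
  1 × N: no H
  Total hydrogens = 16.
Molecular formula: C16H16N2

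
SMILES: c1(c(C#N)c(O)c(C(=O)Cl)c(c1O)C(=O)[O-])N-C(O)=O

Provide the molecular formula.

Heavy atoms from the SMILES: 10 C, 1 Cl, 2 N, 7 O.
Implicit hydrogens by atom environment:
  6 × C (aromatic): no H
  4 × C: no H
  3 × O: 1 H each → 3
  3 × O: no H
  1 × Cl: no H
  1 × N: 1 H
  1 × N: no H
  1 × O (charge -1): no H
  Total hydrogens = 4.
Net charge -1.
Molecular formula: C10H4ClN2O7-

C10H4ClN2O7-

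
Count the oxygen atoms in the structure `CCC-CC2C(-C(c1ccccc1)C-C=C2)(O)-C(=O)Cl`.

2

The symbol for oxygen appears 2 times in the SMILES.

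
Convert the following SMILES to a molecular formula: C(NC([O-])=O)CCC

C5H10NO2-

Heavy atoms from the SMILES: 5 C, 1 N, 2 O.
Implicit hydrogens by atom environment:
  3 × C: 2 H each → 6
  1 × C: 3 H
  1 × C: no H
  1 × N: 1 H
  1 × O: no H
  1 × O (charge -1): no H
  Total hydrogens = 10.
Net charge -1.
Molecular formula: C5H10NO2-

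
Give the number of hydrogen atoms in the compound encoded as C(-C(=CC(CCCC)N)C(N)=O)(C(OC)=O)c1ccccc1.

24

Hydrogens are implicit in SMILES; fill each atom to its normal valence:
  5 × C (aromatic): 1 H each → 5
  3 × C: 2 H each → 6
  3 × C: 1 H each → 3
  3 × C: no H
  3 × O: no H
  2 × C: 3 H each → 6
  2 × N: 2 H each → 4
  1 × C (aromatic): no H
  Total hydrogens = 24.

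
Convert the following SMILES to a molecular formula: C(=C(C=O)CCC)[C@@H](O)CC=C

C10H16O2

Heavy atoms from the SMILES: 10 C, 2 O.
Implicit hydrogens by atom environment:
  4 × C: 2 H each → 8
  4 × C: 1 H each → 4
  1 × C: 3 H
  1 × C: no H
  1 × O: 1 H
  1 × O: no H
  Total hydrogens = 16.
Molecular formula: C10H16O2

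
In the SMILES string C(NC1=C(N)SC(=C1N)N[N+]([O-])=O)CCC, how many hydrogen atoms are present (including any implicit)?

Hydrogens are implicit in SMILES; fill each atom to its normal valence:
  4 × C (aromatic): no H
  3 × C: 2 H each → 6
  2 × N: 2 H each → 4
  2 × N: 1 H each → 2
  1 × C: 3 H
  1 × N (charge +1): no H
  1 × O: no H
  1 × O (charge -1): no H
  1 × S (aromatic): no H
  Total hydrogens = 15.

15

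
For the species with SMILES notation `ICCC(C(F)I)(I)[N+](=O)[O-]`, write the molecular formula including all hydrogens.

C4H5FI3NO2

Heavy atoms from the SMILES: 4 C, 1 F, 3 I, 1 N, 2 O.
Implicit hydrogens by atom environment:
  3 × I: no H
  2 × C: 2 H each → 4
  1 × C: 1 H
  1 × C: no H
  1 × F: no H
  1 × N (charge +1): no H
  1 × O: no H
  1 × O (charge -1): no H
  Total hydrogens = 5.
Molecular formula: C4H5FI3NO2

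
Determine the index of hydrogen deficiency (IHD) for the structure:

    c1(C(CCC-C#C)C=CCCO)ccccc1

7

Molecular formula from the SMILES: C16H20O.
DoU = (2C + 2 + N − H − X)/2 = (2·16 + 2 + 0 − 20 − 0)/2 = 14/2 = 7.
(Structurally: 1 ring(s) + 6 π bond(s) = 7.)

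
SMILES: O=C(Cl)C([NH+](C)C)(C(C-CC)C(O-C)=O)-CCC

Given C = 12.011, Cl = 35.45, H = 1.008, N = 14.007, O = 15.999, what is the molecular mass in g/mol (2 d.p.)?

Molecular formula: C13H25ClNO3+.
M = 13×12.011 + 1×35.45 + 25×1.008 + 1×14.007 + 3×15.999 = 278.80 g/mol.

278.80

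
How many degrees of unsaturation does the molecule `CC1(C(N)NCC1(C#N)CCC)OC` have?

Molecular formula from the SMILES: C10H19N3O.
DoU = (2C + 2 + N − H − X)/2 = (2·10 + 2 + 3 − 19 − 0)/2 = 6/2 = 3.
(Structurally: 1 ring(s) + 2 π bond(s) = 3.)

3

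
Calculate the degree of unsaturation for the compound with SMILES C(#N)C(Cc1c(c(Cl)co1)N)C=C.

6

Molecular formula from the SMILES: C9H9ClN2O.
DoU = (2C + 2 + N − H − X)/2 = (2·9 + 2 + 2 − 9 − 1)/2 = 12/2 = 6.
(Structurally: 1 ring(s) + 5 π bond(s) = 6.)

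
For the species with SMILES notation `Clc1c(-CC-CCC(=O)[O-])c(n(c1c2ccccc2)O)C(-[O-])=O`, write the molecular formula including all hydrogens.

Heavy atoms from the SMILES: 16 C, 1 Cl, 1 N, 5 O.
Implicit hydrogens by atom environment:
  5 × C (aromatic): 1 H each → 5
  5 × C (aromatic): no H
  4 × C: 2 H each → 8
  2 × C: no H
  2 × O: no H
  2 × O (charge -1): no H
  1 × Cl: no H
  1 × N (aromatic): no H
  1 × O: 1 H
  Total hydrogens = 14.
Net charge -2.
Molecular formula: [C16H14ClNO5]2-

[C16H14ClNO5]2-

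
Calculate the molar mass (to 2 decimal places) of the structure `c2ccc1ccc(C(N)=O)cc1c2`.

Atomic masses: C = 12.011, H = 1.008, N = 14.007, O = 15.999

Molecular formula: C11H9NO.
M = 11×12.011 + 9×1.008 + 1×14.007 + 1×15.999 = 171.20 g/mol.

171.20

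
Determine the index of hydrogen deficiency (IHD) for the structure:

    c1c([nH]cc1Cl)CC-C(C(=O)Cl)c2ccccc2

Molecular formula from the SMILES: C14H13Cl2NO.
DoU = (2C + 2 + N − H − X)/2 = (2·14 + 2 + 1 − 13 − 2)/2 = 16/2 = 8.
(Structurally: 2 ring(s) + 6 π bond(s) = 8.)

8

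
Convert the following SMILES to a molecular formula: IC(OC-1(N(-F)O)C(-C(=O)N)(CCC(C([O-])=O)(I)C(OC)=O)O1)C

C11H14FI2N2O8-

Heavy atoms from the SMILES: 11 C, 1 F, 2 I, 2 N, 8 O.
Implicit hydrogens by atom environment:
  6 × C: no H
  6 × O: no H
  2 × C: 3 H each → 6
  2 × C: 2 H each → 4
  2 × I: no H
  1 × C: 1 H
  1 × F: no H
  1 × N: 2 H
  1 × N: no H
  1 × O: 1 H
  1 × O (charge -1): no H
  Total hydrogens = 14.
Net charge -1.
Molecular formula: C11H14FI2N2O8-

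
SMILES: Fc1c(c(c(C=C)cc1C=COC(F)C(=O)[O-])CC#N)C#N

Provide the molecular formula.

Heavy atoms from the SMILES: 15 C, 2 F, 2 N, 3 O.
Implicit hydrogens by atom environment:
  5 × C (aromatic): no H
  4 × C: 1 H each → 4
  3 × C: no H
  2 × C: 2 H each → 4
  2 × F: no H
  2 × N: no H
  2 × O: no H
  1 × C (aromatic): 1 H
  1 × O (charge -1): no H
  Total hydrogens = 9.
Net charge -1.
Molecular formula: C15H9F2N2O3-

C15H9F2N2O3-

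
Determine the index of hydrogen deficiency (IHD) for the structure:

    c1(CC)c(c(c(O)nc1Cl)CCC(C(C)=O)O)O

Molecular formula from the SMILES: C12H16ClNO4.
DoU = (2C + 2 + N − H − X)/2 = (2·12 + 2 + 1 − 16 − 1)/2 = 10/2 = 5.
(Structurally: 1 ring(s) + 4 π bond(s) = 5.)

5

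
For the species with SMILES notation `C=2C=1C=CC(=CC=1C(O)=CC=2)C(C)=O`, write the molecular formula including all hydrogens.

Heavy atoms from the SMILES: 12 C, 2 O.
Implicit hydrogens by atom environment:
  6 × C (aromatic): 1 H each → 6
  4 × C (aromatic): no H
  1 × C: 3 H
  1 × C: no H
  1 × O: 1 H
  1 × O: no H
  Total hydrogens = 10.
Molecular formula: C12H10O2

C12H10O2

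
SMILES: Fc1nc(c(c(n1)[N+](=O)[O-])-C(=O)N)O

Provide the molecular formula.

C5H3FN4O4

Heavy atoms from the SMILES: 5 C, 1 F, 4 N, 4 O.
Implicit hydrogens by atom environment:
  4 × C (aromatic): no H
  2 × N (aromatic): no H
  2 × O: no H
  1 × C: no H
  1 × F: no H
  1 × N: 2 H
  1 × N (charge +1): no H
  1 × O: 1 H
  1 × O (charge -1): no H
  Total hydrogens = 3.
Molecular formula: C5H3FN4O4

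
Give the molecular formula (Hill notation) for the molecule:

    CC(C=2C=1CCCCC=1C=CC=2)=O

C12H14O

Heavy atoms from the SMILES: 12 C, 1 O.
Implicit hydrogens by atom environment:
  4 × C: 2 H each → 8
  3 × C (aromatic): 1 H each → 3
  3 × C (aromatic): no H
  1 × C: 3 H
  1 × C: no H
  1 × O: no H
  Total hydrogens = 14.
Molecular formula: C12H14O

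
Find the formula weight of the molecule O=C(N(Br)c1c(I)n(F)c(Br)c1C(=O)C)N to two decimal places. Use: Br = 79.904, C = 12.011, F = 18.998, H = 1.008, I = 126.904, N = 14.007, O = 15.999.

468.85

Molecular formula: C7H5Br2FIN3O2.
M = 2×79.904 + 7×12.011 + 1×18.998 + 5×1.008 + 1×126.904 + 3×14.007 + 2×15.999 = 468.85 g/mol.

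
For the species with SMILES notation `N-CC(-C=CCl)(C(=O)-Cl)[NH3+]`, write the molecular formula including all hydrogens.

Heavy atoms from the SMILES: 5 C, 2 Cl, 2 N, 1 O.
Implicit hydrogens by atom environment:
  2 × C: 1 H each → 2
  2 × C: no H
  2 × Cl: no H
  1 × C: 2 H
  1 × N (charge +1): 3 H
  1 × N: 2 H
  1 × O: no H
  Total hydrogens = 9.
Net charge +1.
Molecular formula: C5H9Cl2N2O+

C5H9Cl2N2O+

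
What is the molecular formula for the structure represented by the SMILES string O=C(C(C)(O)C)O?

C4H8O3

Heavy atoms from the SMILES: 4 C, 3 O.
Implicit hydrogens by atom environment:
  2 × C: 3 H each → 6
  2 × C: no H
  2 × O: 1 H each → 2
  1 × O: no H
  Total hydrogens = 8.
Molecular formula: C4H8O3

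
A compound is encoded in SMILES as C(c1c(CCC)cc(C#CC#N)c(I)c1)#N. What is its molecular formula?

C13H9IN2

Heavy atoms from the SMILES: 13 C, 1 I, 2 N.
Implicit hydrogens by atom environment:
  4 × C (aromatic): no H
  4 × C: no H
  2 × C: 2 H each → 4
  2 × C (aromatic): 1 H each → 2
  2 × N: no H
  1 × C: 3 H
  1 × I: no H
  Total hydrogens = 9.
Molecular formula: C13H9IN2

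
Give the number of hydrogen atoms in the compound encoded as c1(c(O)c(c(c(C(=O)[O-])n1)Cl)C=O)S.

3

Hydrogens are implicit in SMILES; fill each atom to its normal valence:
  5 × C (aromatic): no H
  2 × O: no H
  1 × C: 1 H
  1 × C: no H
  1 × Cl: no H
  1 × N (aromatic): no H
  1 × O: 1 H
  1 × O (charge -1): no H
  1 × S: 1 H
  Total hydrogens = 3.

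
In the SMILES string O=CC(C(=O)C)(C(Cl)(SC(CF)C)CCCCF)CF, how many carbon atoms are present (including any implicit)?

The symbol for carbon appears 13 times in the SMILES. (Cl is a single chlorine, not C + l.)

13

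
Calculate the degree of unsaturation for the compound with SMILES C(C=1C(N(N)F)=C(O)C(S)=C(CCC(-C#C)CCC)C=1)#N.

8

Molecular formula from the SMILES: C15H18FN3OS.
DoU = (2C + 2 + N − H − X)/2 = (2·15 + 2 + 3 − 18 − 1)/2 = 16/2 = 8.
(Structurally: 1 ring(s) + 7 π bond(s) = 8.)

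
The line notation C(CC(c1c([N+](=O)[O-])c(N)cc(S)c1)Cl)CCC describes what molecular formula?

C12H17ClN2O2S

Heavy atoms from the SMILES: 12 C, 1 Cl, 2 N, 2 O, 1 S.
Implicit hydrogens by atom environment:
  4 × C: 2 H each → 8
  4 × C (aromatic): no H
  2 × C (aromatic): 1 H each → 2
  1 × C: 3 H
  1 × C: 1 H
  1 × Cl: no H
  1 × N: 2 H
  1 × N (charge +1): no H
  1 × O: no H
  1 × O (charge -1): no H
  1 × S: 1 H
  Total hydrogens = 17.
Molecular formula: C12H17ClN2O2S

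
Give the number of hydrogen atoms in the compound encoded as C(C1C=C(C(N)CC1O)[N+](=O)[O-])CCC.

Hydrogens are implicit in SMILES; fill each atom to its normal valence:
  4 × C: 2 H each → 8
  4 × C: 1 H each → 4
  1 × C: 3 H
  1 × C: no H
  1 × N: 2 H
  1 × N (charge +1): no H
  1 × O: 1 H
  1 × O: no H
  1 × O (charge -1): no H
  Total hydrogens = 18.

18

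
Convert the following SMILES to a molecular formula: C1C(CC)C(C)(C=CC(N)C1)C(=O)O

Heavy atoms from the SMILES: 11 C, 1 N, 2 O.
Implicit hydrogens by atom environment:
  4 × C: 1 H each → 4
  3 × C: 2 H each → 6
  2 × C: 3 H each → 6
  2 × C: no H
  1 × N: 2 H
  1 × O: 1 H
  1 × O: no H
  Total hydrogens = 19.
Molecular formula: C11H19NO2

C11H19NO2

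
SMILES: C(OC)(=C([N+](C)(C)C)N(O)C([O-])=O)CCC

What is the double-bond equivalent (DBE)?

2

Molecular formula from the SMILES: C10H20N2O4.
DoU = (2C + 2 + N − H − X)/2 = (2·10 + 2 + 2 − 20 − 0)/2 = 4/2 = 2.
(Structurally: 0 ring(s) + 2 π bond(s) = 2.)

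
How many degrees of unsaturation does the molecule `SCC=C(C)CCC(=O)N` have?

2

Molecular formula from the SMILES: C7H13NOS.
DoU = (2C + 2 + N − H − X)/2 = (2·7 + 2 + 1 − 13 − 0)/2 = 4/2 = 2.
(Structurally: 0 ring(s) + 2 π bond(s) = 2.)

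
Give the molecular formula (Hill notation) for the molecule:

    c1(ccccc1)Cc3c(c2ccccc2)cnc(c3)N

C18H16N2

Heavy atoms from the SMILES: 18 C, 2 N.
Implicit hydrogens by atom environment:
  12 × C (aromatic): 1 H each → 12
  5 × C (aromatic): no H
  1 × C: 2 H
  1 × N: 2 H
  1 × N (aromatic): no H
  Total hydrogens = 16.
Molecular formula: C18H16N2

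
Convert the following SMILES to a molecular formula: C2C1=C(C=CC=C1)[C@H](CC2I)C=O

C11H11IO

Heavy atoms from the SMILES: 11 C, 1 I, 1 O.
Implicit hydrogens by atom environment:
  4 × C (aromatic): 1 H each → 4
  3 × C: 1 H each → 3
  2 × C: 2 H each → 4
  2 × C (aromatic): no H
  1 × I: no H
  1 × O: no H
  Total hydrogens = 11.
Molecular formula: C11H11IO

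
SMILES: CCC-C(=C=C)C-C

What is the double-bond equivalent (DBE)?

Molecular formula from the SMILES: C8H14.
DoU = (2C + 2 + N − H − X)/2 = (2·8 + 2 + 0 − 14 − 0)/2 = 4/2 = 2.
(Structurally: 0 ring(s) + 2 π bond(s) = 2.)

2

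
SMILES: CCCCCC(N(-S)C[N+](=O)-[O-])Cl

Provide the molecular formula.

Heavy atoms from the SMILES: 7 C, 1 Cl, 2 N, 2 O, 1 S.
Implicit hydrogens by atom environment:
  5 × C: 2 H each → 10
  1 × C: 3 H
  1 × C: 1 H
  1 × Cl: no H
  1 × N: no H
  1 × N (charge +1): no H
  1 × O: no H
  1 × O (charge -1): no H
  1 × S: 1 H
  Total hydrogens = 15.
Molecular formula: C7H15ClN2O2S

C7H15ClN2O2S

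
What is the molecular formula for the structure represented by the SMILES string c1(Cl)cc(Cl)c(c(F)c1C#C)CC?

Heavy atoms from the SMILES: 10 C, 2 Cl, 1 F.
Implicit hydrogens by atom environment:
  5 × C (aromatic): no H
  2 × Cl: no H
  1 × C: 3 H
  1 × C: 2 H
  1 × C (aromatic): 1 H
  1 × C: 1 H
  1 × C: no H
  1 × F: no H
  Total hydrogens = 7.
Molecular formula: C10H7Cl2F

C10H7Cl2F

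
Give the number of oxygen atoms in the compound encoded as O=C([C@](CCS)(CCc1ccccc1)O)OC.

The symbol for oxygen appears 3 times in the SMILES.

3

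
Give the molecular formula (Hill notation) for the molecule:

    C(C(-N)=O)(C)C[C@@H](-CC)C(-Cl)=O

C8H14ClNO2

Heavy atoms from the SMILES: 8 C, 1 Cl, 1 N, 2 O.
Implicit hydrogens by atom environment:
  2 × C: 3 H each → 6
  2 × C: 2 H each → 4
  2 × C: 1 H each → 2
  2 × C: no H
  2 × O: no H
  1 × Cl: no H
  1 × N: 2 H
  Total hydrogens = 14.
Molecular formula: C8H14ClNO2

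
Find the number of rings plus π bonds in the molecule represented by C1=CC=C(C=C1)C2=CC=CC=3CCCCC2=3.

9

Molecular formula from the SMILES: C16H16.
DoU = (2C + 2 + N − H − X)/2 = (2·16 + 2 + 0 − 16 − 0)/2 = 18/2 = 9.
(Structurally: 3 ring(s) + 6 π bond(s) = 9.)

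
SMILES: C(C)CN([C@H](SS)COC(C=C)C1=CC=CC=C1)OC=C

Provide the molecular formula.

Heavy atoms from the SMILES: 16 C, 1 N, 2 O, 2 S.
Implicit hydrogens by atom environment:
  5 × C: 2 H each → 10
  5 × C (aromatic): 1 H each → 5
  4 × C: 1 H each → 4
  2 × O: no H
  1 × C: 3 H
  1 × C (aromatic): no H
  1 × N: no H
  1 × S: 1 H
  1 × S: no H
  Total hydrogens = 23.
Molecular formula: C16H23NO2S2

C16H23NO2S2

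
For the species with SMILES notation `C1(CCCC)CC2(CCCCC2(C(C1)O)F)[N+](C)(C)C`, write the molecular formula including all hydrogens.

Heavy atoms from the SMILES: 17 C, 1 F, 1 N, 1 O.
Implicit hydrogens by atom environment:
  9 × C: 2 H each → 18
  4 × C: 3 H each → 12
  2 × C: 1 H each → 2
  2 × C: no H
  1 × F: no H
  1 × N (charge +1): no H
  1 × O: 1 H
  Total hydrogens = 33.
Net charge +1.
Molecular formula: C17H33FNO+

C17H33FNO+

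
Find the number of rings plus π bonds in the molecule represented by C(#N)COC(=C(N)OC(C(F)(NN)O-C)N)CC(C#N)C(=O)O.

Molecular formula from the SMILES: C11H17FN6O5.
DoU = (2C + 2 + N − H − X)/2 = (2·11 + 2 + 6 − 17 − 1)/2 = 12/2 = 6.
(Structurally: 0 ring(s) + 6 π bond(s) = 6.)

6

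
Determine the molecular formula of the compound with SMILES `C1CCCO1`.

Heavy atoms from the SMILES: 4 C, 1 O.
Implicit hydrogens by atom environment:
  4 × C: 2 H each → 8
  1 × O: no H
  Total hydrogens = 8.
Molecular formula: C4H8O

C4H8O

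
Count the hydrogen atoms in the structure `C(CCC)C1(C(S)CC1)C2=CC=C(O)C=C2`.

20

Hydrogens are implicit in SMILES; fill each atom to its normal valence:
  5 × C: 2 H each → 10
  4 × C (aromatic): 1 H each → 4
  2 × C (aromatic): no H
  1 × C: 3 H
  1 × C: 1 H
  1 × C: no H
  1 × O: 1 H
  1 × S: 1 H
  Total hydrogens = 20.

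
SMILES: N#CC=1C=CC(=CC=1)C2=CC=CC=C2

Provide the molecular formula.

C13H9N

Heavy atoms from the SMILES: 13 C, 1 N.
Implicit hydrogens by atom environment:
  9 × C (aromatic): 1 H each → 9
  3 × C (aromatic): no H
  1 × C: no H
  1 × N: no H
  Total hydrogens = 9.
Molecular formula: C13H9N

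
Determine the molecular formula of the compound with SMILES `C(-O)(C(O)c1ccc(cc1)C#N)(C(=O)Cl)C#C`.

Heavy atoms from the SMILES: 12 C, 1 Cl, 1 N, 3 O.
Implicit hydrogens by atom environment:
  4 × C (aromatic): 1 H each → 4
  4 × C: no H
  2 × C: 1 H each → 2
  2 × C (aromatic): no H
  2 × O: 1 H each → 2
  1 × Cl: no H
  1 × N: no H
  1 × O: no H
  Total hydrogens = 8.
Molecular formula: C12H8ClNO3

C12H8ClNO3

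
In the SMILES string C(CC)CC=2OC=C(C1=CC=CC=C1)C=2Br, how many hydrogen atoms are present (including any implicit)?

Hydrogens are implicit in SMILES; fill each atom to its normal valence:
  6 × C (aromatic): 1 H each → 6
  4 × C (aromatic): no H
  3 × C: 2 H each → 6
  1 × Br: no H
  1 × C: 3 H
  1 × O (aromatic): no H
  Total hydrogens = 15.

15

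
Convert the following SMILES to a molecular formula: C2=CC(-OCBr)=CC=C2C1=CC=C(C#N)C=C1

Heavy atoms from the SMILES: 1 Br, 14 C, 1 N, 1 O.
Implicit hydrogens by atom environment:
  8 × C (aromatic): 1 H each → 8
  4 × C (aromatic): no H
  1 × Br: no H
  1 × C: 2 H
  1 × C: no H
  1 × N: no H
  1 × O: no H
  Total hydrogens = 10.
Molecular formula: C14H10BrNO

C14H10BrNO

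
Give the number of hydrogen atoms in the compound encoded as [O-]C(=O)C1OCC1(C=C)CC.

11

Hydrogens are implicit in SMILES; fill each atom to its normal valence:
  3 × C: 2 H each → 6
  2 × C: 1 H each → 2
  2 × C: no H
  2 × O: no H
  1 × C: 3 H
  1 × O (charge -1): no H
  Total hydrogens = 11.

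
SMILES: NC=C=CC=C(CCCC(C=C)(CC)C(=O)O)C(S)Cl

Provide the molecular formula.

C15H22ClNO2S

Heavy atoms from the SMILES: 15 C, 1 Cl, 1 N, 2 O, 1 S.
Implicit hydrogens by atom environment:
  5 × C: 2 H each → 10
  5 × C: 1 H each → 5
  4 × C: no H
  1 × C: 3 H
  1 × Cl: no H
  1 × N: 2 H
  1 × O: 1 H
  1 × O: no H
  1 × S: 1 H
  Total hydrogens = 22.
Molecular formula: C15H22ClNO2S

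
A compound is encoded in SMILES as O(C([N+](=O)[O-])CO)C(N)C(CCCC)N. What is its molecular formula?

C8H19N3O4

Heavy atoms from the SMILES: 8 C, 3 N, 4 O.
Implicit hydrogens by atom environment:
  4 × C: 2 H each → 8
  3 × C: 1 H each → 3
  2 × N: 2 H each → 4
  2 × O: no H
  1 × C: 3 H
  1 × N (charge +1): no H
  1 × O: 1 H
  1 × O (charge -1): no H
  Total hydrogens = 19.
Molecular formula: C8H19N3O4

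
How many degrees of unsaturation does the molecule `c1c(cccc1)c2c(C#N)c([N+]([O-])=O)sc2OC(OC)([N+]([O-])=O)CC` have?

Molecular formula from the SMILES: C15H13N3O6S.
DoU = (2C + 2 + N − H − X)/2 = (2·15 + 2 + 3 − 13 − 0)/2 = 22/2 = 11.
(Structurally: 2 ring(s) + 9 π bond(s) = 11.)

11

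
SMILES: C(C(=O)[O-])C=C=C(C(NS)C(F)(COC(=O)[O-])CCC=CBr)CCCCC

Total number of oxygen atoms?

5

The symbol for oxygen appears 5 times in the SMILES.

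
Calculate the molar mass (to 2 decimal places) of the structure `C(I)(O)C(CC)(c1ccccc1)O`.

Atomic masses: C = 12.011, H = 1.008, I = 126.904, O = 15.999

Molecular formula: C10H13IO2.
M = 10×12.011 + 13×1.008 + 1×126.904 + 2×15.999 = 292.12 g/mol.

292.12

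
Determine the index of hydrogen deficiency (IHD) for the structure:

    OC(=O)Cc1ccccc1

5

Molecular formula from the SMILES: C8H8O2.
DoU = (2C + 2 + N − H − X)/2 = (2·8 + 2 + 0 − 8 − 0)/2 = 10/2 = 5.
(Structurally: 1 ring(s) + 4 π bond(s) = 5.)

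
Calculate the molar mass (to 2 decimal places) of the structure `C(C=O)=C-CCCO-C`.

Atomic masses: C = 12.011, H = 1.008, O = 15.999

Molecular formula: C7H12O2.
M = 7×12.011 + 12×1.008 + 2×15.999 = 128.17 g/mol.

128.17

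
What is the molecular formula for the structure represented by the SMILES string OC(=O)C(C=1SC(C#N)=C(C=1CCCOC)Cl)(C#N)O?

Heavy atoms from the SMILES: 12 C, 1 Cl, 2 N, 4 O, 1 S.
Implicit hydrogens by atom environment:
  4 × C (aromatic): no H
  4 × C: no H
  3 × C: 2 H each → 6
  2 × N: no H
  2 × O: 1 H each → 2
  2 × O: no H
  1 × C: 3 H
  1 × Cl: no H
  1 × S (aromatic): no H
  Total hydrogens = 11.
Molecular formula: C12H11ClN2O4S

C12H11ClN2O4S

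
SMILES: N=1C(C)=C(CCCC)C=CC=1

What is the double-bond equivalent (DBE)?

Molecular formula from the SMILES: C10H15N.
DoU = (2C + 2 + N − H − X)/2 = (2·10 + 2 + 1 − 15 − 0)/2 = 8/2 = 4.
(Structurally: 1 ring(s) + 3 π bond(s) = 4.)

4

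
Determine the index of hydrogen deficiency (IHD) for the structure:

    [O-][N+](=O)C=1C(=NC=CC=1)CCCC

Molecular formula from the SMILES: C9H12N2O2.
DoU = (2C + 2 + N − H − X)/2 = (2·9 + 2 + 2 − 12 − 0)/2 = 10/2 = 5.
(Structurally: 1 ring(s) + 4 π bond(s) = 5.)

5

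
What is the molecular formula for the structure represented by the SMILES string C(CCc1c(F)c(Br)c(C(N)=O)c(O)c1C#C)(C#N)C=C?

Heavy atoms from the SMILES: 1 Br, 15 C, 1 F, 2 N, 2 O.
Implicit hydrogens by atom environment:
  6 × C (aromatic): no H
  3 × C: 2 H each → 6
  3 × C: 1 H each → 3
  3 × C: no H
  1 × Br: no H
  1 × F: no H
  1 × N: 2 H
  1 × N: no H
  1 × O: 1 H
  1 × O: no H
  Total hydrogens = 12.
Molecular formula: C15H12BrFN2O2

C15H12BrFN2O2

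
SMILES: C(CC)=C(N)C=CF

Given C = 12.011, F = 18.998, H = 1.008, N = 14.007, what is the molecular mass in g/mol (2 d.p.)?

Molecular formula: C6H10FN.
M = 6×12.011 + 1×18.998 + 10×1.008 + 1×14.007 = 115.15 g/mol.

115.15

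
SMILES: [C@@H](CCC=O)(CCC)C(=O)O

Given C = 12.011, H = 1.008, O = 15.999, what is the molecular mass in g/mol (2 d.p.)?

158.20

Molecular formula: C8H14O3.
M = 8×12.011 + 14×1.008 + 3×15.999 = 158.20 g/mol.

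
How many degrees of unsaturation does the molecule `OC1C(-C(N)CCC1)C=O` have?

Molecular formula from the SMILES: C7H13NO2.
DoU = (2C + 2 + N − H − X)/2 = (2·7 + 2 + 1 − 13 − 0)/2 = 4/2 = 2.
(Structurally: 1 ring(s) + 1 π bond(s) = 2.)

2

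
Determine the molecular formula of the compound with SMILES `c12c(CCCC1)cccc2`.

C10H12

Heavy atoms from the SMILES: 10 C.
Implicit hydrogens by atom environment:
  4 × C: 2 H each → 8
  4 × C (aromatic): 1 H each → 4
  2 × C (aromatic): no H
  Total hydrogens = 12.
Molecular formula: C10H12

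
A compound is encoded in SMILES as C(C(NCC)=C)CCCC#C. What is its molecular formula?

C10H17N

Heavy atoms from the SMILES: 10 C, 1 N.
Implicit hydrogens by atom environment:
  6 × C: 2 H each → 12
  2 × C: no H
  1 × C: 3 H
  1 × C: 1 H
  1 × N: 1 H
  Total hydrogens = 17.
Molecular formula: C10H17N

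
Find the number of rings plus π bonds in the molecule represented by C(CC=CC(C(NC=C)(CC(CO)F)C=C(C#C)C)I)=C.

Molecular formula from the SMILES: C17H23FINO.
DoU = (2C + 2 + N − H − X)/2 = (2·17 + 2 + 1 − 23 − 2)/2 = 12/2 = 6.
(Structurally: 0 ring(s) + 6 π bond(s) = 6.)

6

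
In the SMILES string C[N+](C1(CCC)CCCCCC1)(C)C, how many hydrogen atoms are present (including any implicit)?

28

Hydrogens are implicit in SMILES; fill each atom to its normal valence:
  8 × C: 2 H each → 16
  4 × C: 3 H each → 12
  1 × C: no H
  1 × N (charge +1): no H
  Total hydrogens = 28.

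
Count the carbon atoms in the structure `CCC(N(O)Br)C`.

4

The symbol for carbon appears 4 times in the SMILES.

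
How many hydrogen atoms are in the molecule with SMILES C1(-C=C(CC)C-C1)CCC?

Hydrogens are implicit in SMILES; fill each atom to its normal valence:
  5 × C: 2 H each → 10
  2 × C: 3 H each → 6
  2 × C: 1 H each → 2
  1 × C: no H
  Total hydrogens = 18.

18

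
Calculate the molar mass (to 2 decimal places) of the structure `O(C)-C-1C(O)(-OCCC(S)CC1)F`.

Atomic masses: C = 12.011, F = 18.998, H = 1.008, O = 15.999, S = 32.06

210.26

Molecular formula: C8H15FO3S.
M = 8×12.011 + 1×18.998 + 15×1.008 + 3×15.999 + 1×32.06 = 210.26 g/mol.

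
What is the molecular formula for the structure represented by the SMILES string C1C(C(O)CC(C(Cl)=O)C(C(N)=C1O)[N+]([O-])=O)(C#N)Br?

C10H11BrClN3O5

Heavy atoms from the SMILES: 1 Br, 10 C, 1 Cl, 3 N, 5 O.
Implicit hydrogens by atom environment:
  5 × C: no H
  3 × C: 1 H each → 3
  2 × C: 2 H each → 4
  2 × O: 1 H each → 2
  2 × O: no H
  1 × Br: no H
  1 × Cl: no H
  1 × N: 2 H
  1 × N: no H
  1 × N (charge +1): no H
  1 × O (charge -1): no H
  Total hydrogens = 11.
Molecular formula: C10H11BrClN3O5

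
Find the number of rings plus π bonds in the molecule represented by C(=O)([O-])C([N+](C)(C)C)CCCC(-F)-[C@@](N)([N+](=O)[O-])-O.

2

Molecular formula from the SMILES: C10H20FN3O5.
DoU = (2C + 2 + N − H − X)/2 = (2·10 + 2 + 3 − 20 − 1)/2 = 4/2 = 2.
(Structurally: 0 ring(s) + 2 π bond(s) = 2.)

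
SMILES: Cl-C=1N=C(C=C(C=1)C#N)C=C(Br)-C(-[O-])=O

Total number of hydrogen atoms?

3

Hydrogens are implicit in SMILES; fill each atom to its normal valence:
  3 × C (aromatic): no H
  3 × C: no H
  2 × C (aromatic): 1 H each → 2
  1 × Br: no H
  1 × C: 1 H
  1 × Cl: no H
  1 × N (aromatic): no H
  1 × N: no H
  1 × O: no H
  1 × O (charge -1): no H
  Total hydrogens = 3.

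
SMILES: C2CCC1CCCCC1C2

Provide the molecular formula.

C10H18

Heavy atoms from the SMILES: 10 C.
Implicit hydrogens by atom environment:
  8 × C: 2 H each → 16
  2 × C: 1 H each → 2
  Total hydrogens = 18.
Molecular formula: C10H18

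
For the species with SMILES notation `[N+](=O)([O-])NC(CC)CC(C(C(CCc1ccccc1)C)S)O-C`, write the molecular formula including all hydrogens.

C17H28N2O3S

Heavy atoms from the SMILES: 17 C, 2 N, 3 O, 1 S.
Implicit hydrogens by atom environment:
  5 × C (aromatic): 1 H each → 5
  4 × C: 2 H each → 8
  4 × C: 1 H each → 4
  3 × C: 3 H each → 9
  2 × O: no H
  1 × C (aromatic): no H
  1 × N: 1 H
  1 × N (charge +1): no H
  1 × O (charge -1): no H
  1 × S: 1 H
  Total hydrogens = 28.
Molecular formula: C17H28N2O3S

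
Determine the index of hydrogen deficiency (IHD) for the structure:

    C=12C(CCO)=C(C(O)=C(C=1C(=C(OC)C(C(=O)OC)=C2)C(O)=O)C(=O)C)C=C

Molecular formula from the SMILES: C20H20O8.
DoU = (2C + 2 + N − H − X)/2 = (2·20 + 2 + 0 − 20 − 0)/2 = 22/2 = 11.
(Structurally: 2 ring(s) + 9 π bond(s) = 11.)

11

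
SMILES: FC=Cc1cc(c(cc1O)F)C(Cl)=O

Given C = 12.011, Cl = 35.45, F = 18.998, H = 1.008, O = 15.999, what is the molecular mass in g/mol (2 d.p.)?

Molecular formula: C9H5ClF2O2.
M = 9×12.011 + 1×35.45 + 2×18.998 + 5×1.008 + 2×15.999 = 218.58 g/mol.

218.58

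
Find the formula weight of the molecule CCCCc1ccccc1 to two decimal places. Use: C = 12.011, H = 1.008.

Molecular formula: C10H14.
M = 10×12.011 + 14×1.008 = 134.22 g/mol.

134.22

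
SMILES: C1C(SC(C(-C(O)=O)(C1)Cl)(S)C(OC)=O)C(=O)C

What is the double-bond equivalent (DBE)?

Molecular formula from the SMILES: C10H13ClO5S2.
DoU = (2C + 2 + N − H − X)/2 = (2·10 + 2 + 0 − 13 − 1)/2 = 8/2 = 4.
(Structurally: 1 ring(s) + 3 π bond(s) = 4.)

4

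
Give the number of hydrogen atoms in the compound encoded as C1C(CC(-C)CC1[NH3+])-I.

Hydrogens are implicit in SMILES; fill each atom to its normal valence:
  3 × C: 2 H each → 6
  3 × C: 1 H each → 3
  1 × C: 3 H
  1 × I: no H
  1 × N (charge +1): 3 H
  Total hydrogens = 15.

15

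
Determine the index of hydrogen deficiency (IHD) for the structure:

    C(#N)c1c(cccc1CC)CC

Molecular formula from the SMILES: C11H13N.
DoU = (2C + 2 + N − H − X)/2 = (2·11 + 2 + 1 − 13 − 0)/2 = 12/2 = 6.
(Structurally: 1 ring(s) + 5 π bond(s) = 6.)

6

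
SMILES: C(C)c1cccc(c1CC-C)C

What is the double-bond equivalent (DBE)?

Molecular formula from the SMILES: C12H18.
DoU = (2C + 2 + N − H − X)/2 = (2·12 + 2 + 0 − 18 − 0)/2 = 8/2 = 4.
(Structurally: 1 ring(s) + 3 π bond(s) = 4.)

4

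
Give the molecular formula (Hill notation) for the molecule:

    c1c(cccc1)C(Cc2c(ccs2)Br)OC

C13H13BrOS

Heavy atoms from the SMILES: 1 Br, 13 C, 1 O, 1 S.
Implicit hydrogens by atom environment:
  7 × C (aromatic): 1 H each → 7
  3 × C (aromatic): no H
  1 × Br: no H
  1 × C: 3 H
  1 × C: 2 H
  1 × C: 1 H
  1 × O: no H
  1 × S (aromatic): no H
  Total hydrogens = 13.
Molecular formula: C13H13BrOS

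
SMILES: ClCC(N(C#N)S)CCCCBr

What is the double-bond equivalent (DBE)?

2

Molecular formula from the SMILES: C7H12BrClN2S.
DoU = (2C + 2 + N − H − X)/2 = (2·7 + 2 + 2 − 12 − 2)/2 = 4/2 = 2.
(Structurally: 0 ring(s) + 2 π bond(s) = 2.)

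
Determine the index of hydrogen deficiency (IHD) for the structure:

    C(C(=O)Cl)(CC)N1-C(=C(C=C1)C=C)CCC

Molecular formula from the SMILES: C13H18ClNO.
DoU = (2C + 2 + N − H − X)/2 = (2·13 + 2 + 1 − 18 − 1)/2 = 10/2 = 5.
(Structurally: 1 ring(s) + 4 π bond(s) = 5.)

5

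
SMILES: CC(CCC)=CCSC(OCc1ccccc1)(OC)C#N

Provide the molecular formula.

C17H23NO2S

Heavy atoms from the SMILES: 17 C, 1 N, 2 O, 1 S.
Implicit hydrogens by atom environment:
  5 × C (aromatic): 1 H each → 5
  4 × C: 2 H each → 8
  3 × C: 3 H each → 9
  3 × C: no H
  2 × O: no H
  1 × C: 1 H
  1 × C (aromatic): no H
  1 × N: no H
  1 × S: no H
  Total hydrogens = 23.
Molecular formula: C17H23NO2S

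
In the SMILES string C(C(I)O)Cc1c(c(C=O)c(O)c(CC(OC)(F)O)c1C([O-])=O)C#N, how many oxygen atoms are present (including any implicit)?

The symbol for oxygen appears 7 times in the SMILES.

7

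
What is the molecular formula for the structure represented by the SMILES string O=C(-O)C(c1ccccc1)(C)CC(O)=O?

C11H12O4

Heavy atoms from the SMILES: 11 C, 4 O.
Implicit hydrogens by atom environment:
  5 × C (aromatic): 1 H each → 5
  3 × C: no H
  2 × O: 1 H each → 2
  2 × O: no H
  1 × C: 3 H
  1 × C: 2 H
  1 × C (aromatic): no H
  Total hydrogens = 12.
Molecular formula: C11H12O4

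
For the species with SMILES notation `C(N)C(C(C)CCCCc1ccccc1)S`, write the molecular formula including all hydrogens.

Heavy atoms from the SMILES: 14 C, 1 N, 1 S.
Implicit hydrogens by atom environment:
  5 × C: 2 H each → 10
  5 × C (aromatic): 1 H each → 5
  2 × C: 1 H each → 2
  1 × C: 3 H
  1 × C (aromatic): no H
  1 × N: 2 H
  1 × S: 1 H
  Total hydrogens = 23.
Molecular formula: C14H23NS

C14H23NS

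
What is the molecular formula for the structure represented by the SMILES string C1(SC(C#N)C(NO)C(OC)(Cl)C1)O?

Heavy atoms from the SMILES: 7 C, 1 Cl, 2 N, 3 O, 1 S.
Implicit hydrogens by atom environment:
  3 × C: 1 H each → 3
  2 × C: no H
  2 × O: 1 H each → 2
  1 × C: 3 H
  1 × C: 2 H
  1 × Cl: no H
  1 × N: 1 H
  1 × N: no H
  1 × O: no H
  1 × S: no H
  Total hydrogens = 11.
Molecular formula: C7H11ClN2O3S

C7H11ClN2O3S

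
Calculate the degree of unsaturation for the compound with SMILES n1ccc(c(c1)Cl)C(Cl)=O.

Molecular formula from the SMILES: C6H3Cl2NO.
DoU = (2C + 2 + N − H − X)/2 = (2·6 + 2 + 1 − 3 − 2)/2 = 10/2 = 5.
(Structurally: 1 ring(s) + 4 π bond(s) = 5.)

5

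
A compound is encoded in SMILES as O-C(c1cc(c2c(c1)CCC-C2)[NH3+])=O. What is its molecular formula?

C11H14NO2+

Heavy atoms from the SMILES: 11 C, 1 N, 2 O.
Implicit hydrogens by atom environment:
  4 × C: 2 H each → 8
  4 × C (aromatic): no H
  2 × C (aromatic): 1 H each → 2
  1 × C: no H
  1 × N (charge +1): 3 H
  1 × O: 1 H
  1 × O: no H
  Total hydrogens = 14.
Net charge +1.
Molecular formula: C11H14NO2+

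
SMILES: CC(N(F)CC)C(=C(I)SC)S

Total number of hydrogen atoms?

Hydrogens are implicit in SMILES; fill each atom to its normal valence:
  3 × C: 3 H each → 9
  2 × C: no H
  1 × C: 2 H
  1 × C: 1 H
  1 × F: no H
  1 × I: no H
  1 × N: no H
  1 × S: 1 H
  1 × S: no H
  Total hydrogens = 13.

13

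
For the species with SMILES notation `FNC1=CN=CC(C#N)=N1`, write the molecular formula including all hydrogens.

C5H3FN4

Heavy atoms from the SMILES: 5 C, 1 F, 4 N.
Implicit hydrogens by atom environment:
  2 × C (aromatic): 1 H each → 2
  2 × C (aromatic): no H
  2 × N (aromatic): no H
  1 × C: no H
  1 × F: no H
  1 × N: 1 H
  1 × N: no H
  Total hydrogens = 3.
Molecular formula: C5H3FN4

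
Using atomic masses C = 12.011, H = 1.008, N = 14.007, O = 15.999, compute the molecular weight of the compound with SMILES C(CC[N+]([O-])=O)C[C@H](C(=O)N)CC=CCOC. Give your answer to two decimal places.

Molecular formula: C11H20N2O4.
M = 11×12.011 + 20×1.008 + 2×14.007 + 4×15.999 = 244.29 g/mol.

244.29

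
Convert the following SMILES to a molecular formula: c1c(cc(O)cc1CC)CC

C10H14O

Heavy atoms from the SMILES: 10 C, 1 O.
Implicit hydrogens by atom environment:
  3 × C (aromatic): 1 H each → 3
  3 × C (aromatic): no H
  2 × C: 3 H each → 6
  2 × C: 2 H each → 4
  1 × O: 1 H
  Total hydrogens = 14.
Molecular formula: C10H14O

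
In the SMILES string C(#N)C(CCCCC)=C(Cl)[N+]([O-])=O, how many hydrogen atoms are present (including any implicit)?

Hydrogens are implicit in SMILES; fill each atom to its normal valence:
  4 × C: 2 H each → 8
  3 × C: no H
  1 × C: 3 H
  1 × Cl: no H
  1 × N: no H
  1 × N (charge +1): no H
  1 × O: no H
  1 × O (charge -1): no H
  Total hydrogens = 11.

11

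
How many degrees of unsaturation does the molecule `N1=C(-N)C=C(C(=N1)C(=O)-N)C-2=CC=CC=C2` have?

Molecular formula from the SMILES: C11H10N4O.
DoU = (2C + 2 + N − H − X)/2 = (2·11 + 2 + 4 − 10 − 0)/2 = 18/2 = 9.
(Structurally: 2 ring(s) + 7 π bond(s) = 9.)

9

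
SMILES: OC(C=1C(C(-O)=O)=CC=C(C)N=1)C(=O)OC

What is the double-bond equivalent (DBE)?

6

Molecular formula from the SMILES: C10H11NO5.
DoU = (2C + 2 + N − H − X)/2 = (2·10 + 2 + 1 − 11 − 0)/2 = 12/2 = 6.
(Structurally: 1 ring(s) + 5 π bond(s) = 6.)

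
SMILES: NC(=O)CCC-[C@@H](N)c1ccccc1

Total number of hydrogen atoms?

16

Hydrogens are implicit in SMILES; fill each atom to its normal valence:
  5 × C (aromatic): 1 H each → 5
  3 × C: 2 H each → 6
  2 × N: 2 H each → 4
  1 × C: 1 H
  1 × C (aromatic): no H
  1 × C: no H
  1 × O: no H
  Total hydrogens = 16.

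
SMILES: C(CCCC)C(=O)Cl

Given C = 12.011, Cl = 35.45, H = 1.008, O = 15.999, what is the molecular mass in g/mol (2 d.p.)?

134.60

Molecular formula: C6H11ClO.
M = 6×12.011 + 1×35.45 + 11×1.008 + 1×15.999 = 134.60 g/mol.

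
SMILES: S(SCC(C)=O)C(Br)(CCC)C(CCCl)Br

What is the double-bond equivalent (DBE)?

1

Molecular formula from the SMILES: C10H17Br2ClOS2.
DoU = (2C + 2 + N − H − X)/2 = (2·10 + 2 + 0 − 17 − 3)/2 = 2/2 = 1.
(Structurally: 0 ring(s) + 1 π bond(s) = 1.)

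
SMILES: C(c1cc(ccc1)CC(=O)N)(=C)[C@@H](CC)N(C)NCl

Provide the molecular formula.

C14H20ClN3O

Heavy atoms from the SMILES: 14 C, 1 Cl, 3 N, 1 O.
Implicit hydrogens by atom environment:
  4 × C (aromatic): 1 H each → 4
  3 × C: 2 H each → 6
  2 × C: 3 H each → 6
  2 × C: no H
  2 × C (aromatic): no H
  1 × C: 1 H
  1 × Cl: no H
  1 × N: 2 H
  1 × N: 1 H
  1 × N: no H
  1 × O: no H
  Total hydrogens = 20.
Molecular formula: C14H20ClN3O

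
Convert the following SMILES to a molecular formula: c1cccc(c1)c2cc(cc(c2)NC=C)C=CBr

Heavy atoms from the SMILES: 1 Br, 16 C, 1 N.
Implicit hydrogens by atom environment:
  8 × C (aromatic): 1 H each → 8
  4 × C (aromatic): no H
  3 × C: 1 H each → 3
  1 × Br: no H
  1 × C: 2 H
  1 × N: 1 H
  Total hydrogens = 14.
Molecular formula: C16H14BrN

C16H14BrN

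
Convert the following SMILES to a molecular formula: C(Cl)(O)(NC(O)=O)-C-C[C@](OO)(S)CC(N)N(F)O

Heavy atoms from the SMILES: 7 C, 1 Cl, 1 F, 3 N, 6 O, 1 S.
Implicit hydrogens by atom environment:
  4 × O: 1 H each → 4
  3 × C: 2 H each → 6
  3 × C: no H
  2 × O: no H
  1 × C: 1 H
  1 × Cl: no H
  1 × F: no H
  1 × N: 2 H
  1 × N: 1 H
  1 × N: no H
  1 × S: 1 H
  Total hydrogens = 15.
Molecular formula: C7H15ClFN3O6S

C7H15ClFN3O6S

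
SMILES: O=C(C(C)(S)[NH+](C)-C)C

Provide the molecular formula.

C6H14NOS+

Heavy atoms from the SMILES: 6 C, 1 N, 1 O, 1 S.
Implicit hydrogens by atom environment:
  4 × C: 3 H each → 12
  2 × C: no H
  1 × N (charge +1): 1 H
  1 × O: no H
  1 × S: 1 H
  Total hydrogens = 14.
Net charge +1.
Molecular formula: C6H14NOS+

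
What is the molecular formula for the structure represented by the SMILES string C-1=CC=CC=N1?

C5H5N

Heavy atoms from the SMILES: 5 C, 1 N.
Implicit hydrogens by atom environment:
  5 × C (aromatic): 1 H each → 5
  1 × N (aromatic): no H
  Total hydrogens = 5.
Molecular formula: C5H5N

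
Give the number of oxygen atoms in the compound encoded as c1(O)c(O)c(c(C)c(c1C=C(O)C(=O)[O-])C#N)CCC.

The symbol for oxygen appears 5 times in the SMILES.

5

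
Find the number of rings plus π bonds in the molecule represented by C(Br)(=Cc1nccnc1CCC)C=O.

Molecular formula from the SMILES: C10H11BrN2O.
DoU = (2C + 2 + N − H − X)/2 = (2·10 + 2 + 2 − 11 − 1)/2 = 12/2 = 6.
(Structurally: 1 ring(s) + 5 π bond(s) = 6.)

6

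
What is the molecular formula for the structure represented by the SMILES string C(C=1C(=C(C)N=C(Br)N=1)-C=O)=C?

C8H7BrN2O

Heavy atoms from the SMILES: 1 Br, 8 C, 2 N, 1 O.
Implicit hydrogens by atom environment:
  4 × C (aromatic): no H
  2 × C: 1 H each → 2
  2 × N (aromatic): no H
  1 × Br: no H
  1 × C: 3 H
  1 × C: 2 H
  1 × O: no H
  Total hydrogens = 7.
Molecular formula: C8H7BrN2O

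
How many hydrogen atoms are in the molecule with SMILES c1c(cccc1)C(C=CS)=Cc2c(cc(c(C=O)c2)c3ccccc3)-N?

Hydrogens are implicit in SMILES; fill each atom to its normal valence:
  12 × C (aromatic): 1 H each → 12
  6 × C (aromatic): no H
  4 × C: 1 H each → 4
  1 × C: no H
  1 × N: 2 H
  1 × O: no H
  1 × S: 1 H
  Total hydrogens = 19.

19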